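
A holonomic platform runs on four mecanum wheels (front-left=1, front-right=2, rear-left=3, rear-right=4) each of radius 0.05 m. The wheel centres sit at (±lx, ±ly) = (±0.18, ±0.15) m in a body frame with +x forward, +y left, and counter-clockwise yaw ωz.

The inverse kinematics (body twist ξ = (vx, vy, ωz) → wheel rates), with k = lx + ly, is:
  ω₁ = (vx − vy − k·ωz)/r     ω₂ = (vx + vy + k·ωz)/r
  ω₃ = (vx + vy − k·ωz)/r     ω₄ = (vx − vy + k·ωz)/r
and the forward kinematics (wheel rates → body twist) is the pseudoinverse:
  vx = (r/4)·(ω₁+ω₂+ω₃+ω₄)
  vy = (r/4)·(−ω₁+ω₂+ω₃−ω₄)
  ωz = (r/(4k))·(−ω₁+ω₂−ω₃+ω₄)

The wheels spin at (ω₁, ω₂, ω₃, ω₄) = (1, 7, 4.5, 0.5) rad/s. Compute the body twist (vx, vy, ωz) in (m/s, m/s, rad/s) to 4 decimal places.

k = lx + ly = 0.18 + 0.15 = 0.3300
ω₁+ω₂+ω₃+ω₄ = 13.0000  →  vx = (0.05/4)·13.0000 = 0.1625
−ω₁+ω₂+ω₃−ω₄ = 10.0000  →  vy = (0.05/4)·10.0000 = 0.1250
−ω₁+ω₂−ω₃+ω₄ = 2.0000  →  ωz = (0.05/1.3200)·2.0000 = 0.0758

(0.1625, 0.1250, 0.0758)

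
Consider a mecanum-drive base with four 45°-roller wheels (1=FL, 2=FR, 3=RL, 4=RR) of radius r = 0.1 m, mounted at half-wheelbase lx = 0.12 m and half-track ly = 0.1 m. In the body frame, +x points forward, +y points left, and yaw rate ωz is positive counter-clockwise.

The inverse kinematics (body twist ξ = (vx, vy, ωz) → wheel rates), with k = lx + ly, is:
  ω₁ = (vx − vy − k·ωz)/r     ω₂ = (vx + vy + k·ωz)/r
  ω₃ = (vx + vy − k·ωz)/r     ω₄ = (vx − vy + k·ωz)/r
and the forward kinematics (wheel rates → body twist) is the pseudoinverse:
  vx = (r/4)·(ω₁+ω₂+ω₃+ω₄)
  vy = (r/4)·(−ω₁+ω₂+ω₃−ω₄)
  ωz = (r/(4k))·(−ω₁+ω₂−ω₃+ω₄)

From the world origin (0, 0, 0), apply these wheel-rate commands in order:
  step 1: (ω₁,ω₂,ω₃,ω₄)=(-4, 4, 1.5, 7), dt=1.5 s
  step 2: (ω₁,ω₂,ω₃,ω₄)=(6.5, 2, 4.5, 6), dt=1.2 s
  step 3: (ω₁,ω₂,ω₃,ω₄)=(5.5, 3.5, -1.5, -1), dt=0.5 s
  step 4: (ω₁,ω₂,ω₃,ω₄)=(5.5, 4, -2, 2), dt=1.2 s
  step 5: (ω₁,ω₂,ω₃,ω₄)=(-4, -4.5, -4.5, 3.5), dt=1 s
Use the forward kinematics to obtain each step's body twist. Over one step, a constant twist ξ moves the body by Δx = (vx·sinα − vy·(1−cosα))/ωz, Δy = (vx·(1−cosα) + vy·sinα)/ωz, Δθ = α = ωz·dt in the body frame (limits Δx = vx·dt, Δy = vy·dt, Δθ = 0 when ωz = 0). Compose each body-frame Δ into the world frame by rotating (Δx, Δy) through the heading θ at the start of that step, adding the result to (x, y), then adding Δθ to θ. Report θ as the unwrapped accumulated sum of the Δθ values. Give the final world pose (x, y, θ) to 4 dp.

step 1: ξ=(vx,vy,ωz)=(0.2125, 0.0625, 1.5341), dt=1.5 → body Δ=(0.0353, 0.2613, 2.3011) → world pose (0.0353, 0.2613, 2.3011)
step 2: ξ=(vx,vy,ωz)=(0.4750, -0.1500, -0.3409), dt=1.2 → body Δ=(0.5179, -0.2900, -0.4091) → world pose (-0.0942, 0.8406, 1.8920)
step 3: ξ=(vx,vy,ωz)=(0.1625, -0.0625, -0.1705), dt=0.5 → body Δ=(0.0798, -0.0347, -0.0852) → world pose (-0.0865, 0.9273, 1.8068)
step 4: ξ=(vx,vy,ωz)=(0.2375, -0.1375, 0.2841), dt=1.2 → body Δ=(0.3074, -0.1137, 0.3409) → world pose (-0.0478, 1.2527, 2.1477)
step 5: ξ=(vx,vy,ωz)=(-0.2375, -0.2125, 0.8523), dt=1.0 → body Δ=(-0.1246, -0.2829, 0.8523) → world pose (0.2572, 1.3026, 3.0000)

(0.2572, 1.3026, 3.0000)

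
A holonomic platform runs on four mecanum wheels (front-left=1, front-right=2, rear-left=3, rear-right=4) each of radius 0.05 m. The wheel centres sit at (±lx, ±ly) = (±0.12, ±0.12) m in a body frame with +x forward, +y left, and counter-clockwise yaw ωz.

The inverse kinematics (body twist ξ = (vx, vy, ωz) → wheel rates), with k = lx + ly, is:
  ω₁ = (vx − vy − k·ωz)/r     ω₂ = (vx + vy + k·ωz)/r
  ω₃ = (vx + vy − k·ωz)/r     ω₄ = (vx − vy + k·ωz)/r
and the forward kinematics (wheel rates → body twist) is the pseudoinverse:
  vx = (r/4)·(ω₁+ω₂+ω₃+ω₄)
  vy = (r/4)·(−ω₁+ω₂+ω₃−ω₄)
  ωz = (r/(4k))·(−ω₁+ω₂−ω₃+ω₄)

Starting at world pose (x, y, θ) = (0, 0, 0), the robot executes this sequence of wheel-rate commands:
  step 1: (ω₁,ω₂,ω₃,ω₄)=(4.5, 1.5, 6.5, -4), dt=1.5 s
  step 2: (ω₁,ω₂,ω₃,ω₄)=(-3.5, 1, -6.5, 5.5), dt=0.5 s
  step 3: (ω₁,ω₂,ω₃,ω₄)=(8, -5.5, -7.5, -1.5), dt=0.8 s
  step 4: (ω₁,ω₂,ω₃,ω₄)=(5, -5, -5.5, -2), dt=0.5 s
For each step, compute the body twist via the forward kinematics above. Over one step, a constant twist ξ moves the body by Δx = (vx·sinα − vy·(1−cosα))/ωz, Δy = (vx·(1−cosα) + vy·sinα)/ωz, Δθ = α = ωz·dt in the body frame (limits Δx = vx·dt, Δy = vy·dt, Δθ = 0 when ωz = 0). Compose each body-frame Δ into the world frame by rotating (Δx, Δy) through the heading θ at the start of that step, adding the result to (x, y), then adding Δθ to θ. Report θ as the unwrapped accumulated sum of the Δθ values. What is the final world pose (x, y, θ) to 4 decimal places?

(-0.1292, -0.0718, -1.1068)

step 1: ξ=(vx,vy,ωz)=(0.1063, 0.0938, -0.7031), dt=1.5 → body Δ=(0.1990, 0.0394, -1.0547) → world pose (0.1990, 0.0394, -1.0547)
step 2: ξ=(vx,vy,ωz)=(-0.0437, -0.0938, 0.8594), dt=0.5 → body Δ=(-0.0113, -0.0501, 0.4297) → world pose (0.1498, 0.0245, -0.6250)
step 3: ξ=(vx,vy,ωz)=(-0.0813, -0.2438, -0.3906), dt=0.8 → body Δ=(-0.0942, -0.1818, -0.3125) → world pose (-0.0329, -0.0678, -0.9375)
step 4: ξ=(vx,vy,ωz)=(-0.0938, -0.1688, -0.3385), dt=0.5 → body Δ=(-0.0538, -0.0800, -0.1693) → world pose (-0.1292, -0.0718, -1.1068)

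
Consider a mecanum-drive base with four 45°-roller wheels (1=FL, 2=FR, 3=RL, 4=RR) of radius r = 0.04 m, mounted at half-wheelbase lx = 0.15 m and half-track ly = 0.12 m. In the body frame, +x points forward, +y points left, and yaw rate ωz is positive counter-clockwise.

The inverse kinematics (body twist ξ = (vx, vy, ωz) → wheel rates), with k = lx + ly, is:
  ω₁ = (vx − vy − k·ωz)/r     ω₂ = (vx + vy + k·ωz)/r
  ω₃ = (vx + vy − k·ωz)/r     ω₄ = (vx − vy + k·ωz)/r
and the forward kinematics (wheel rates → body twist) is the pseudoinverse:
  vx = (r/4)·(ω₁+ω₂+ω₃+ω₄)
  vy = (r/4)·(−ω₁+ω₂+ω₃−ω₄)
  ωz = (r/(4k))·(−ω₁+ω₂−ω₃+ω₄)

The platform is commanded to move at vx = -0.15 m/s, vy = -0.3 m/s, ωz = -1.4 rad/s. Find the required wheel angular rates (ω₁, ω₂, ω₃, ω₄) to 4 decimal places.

(13.2000, -20.7000, -1.8000, -5.7000)

k = lx + ly = 0.15 + 0.12 = 0.2700;  k·ωz = 0.2700·-1.4 = -0.3780
ω₁ (FL) = (vx − vy − k·ωz)/r = 0.5280/0.04 = 13.2000
ω₂ (FR) = (vx + vy + k·ωz)/r = -0.8280/0.04 = -20.7000
ω₃ (RL) = (vx + vy − k·ωz)/r = -0.0720/0.04 = -1.8000
ω₄ (RR) = (vx − vy + k·ωz)/r = -0.2280/0.04 = -5.7000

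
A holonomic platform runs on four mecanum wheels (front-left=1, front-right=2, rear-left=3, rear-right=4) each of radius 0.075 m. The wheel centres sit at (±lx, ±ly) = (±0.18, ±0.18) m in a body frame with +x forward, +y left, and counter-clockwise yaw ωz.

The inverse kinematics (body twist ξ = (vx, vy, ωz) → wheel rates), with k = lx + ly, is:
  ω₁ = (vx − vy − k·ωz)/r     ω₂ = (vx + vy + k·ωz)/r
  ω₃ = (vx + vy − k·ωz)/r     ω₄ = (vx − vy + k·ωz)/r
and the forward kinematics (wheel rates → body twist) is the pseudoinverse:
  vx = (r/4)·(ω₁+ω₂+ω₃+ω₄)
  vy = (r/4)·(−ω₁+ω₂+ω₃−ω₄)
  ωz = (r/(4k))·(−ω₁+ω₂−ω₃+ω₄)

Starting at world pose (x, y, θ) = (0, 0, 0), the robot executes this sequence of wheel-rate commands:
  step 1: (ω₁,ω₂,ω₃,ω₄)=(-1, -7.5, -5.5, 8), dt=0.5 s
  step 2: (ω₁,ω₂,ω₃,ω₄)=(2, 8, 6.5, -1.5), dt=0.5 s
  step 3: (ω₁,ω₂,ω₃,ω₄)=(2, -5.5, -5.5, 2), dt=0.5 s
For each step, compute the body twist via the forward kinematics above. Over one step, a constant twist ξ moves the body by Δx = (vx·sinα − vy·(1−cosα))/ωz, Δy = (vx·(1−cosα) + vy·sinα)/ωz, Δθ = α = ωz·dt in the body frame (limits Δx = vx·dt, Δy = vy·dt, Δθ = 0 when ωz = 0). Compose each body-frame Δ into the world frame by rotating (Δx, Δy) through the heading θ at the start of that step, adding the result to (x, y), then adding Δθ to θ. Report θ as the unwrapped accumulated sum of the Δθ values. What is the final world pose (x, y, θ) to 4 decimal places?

step 1: ξ=(vx,vy,ωz)=(-0.1125, -0.3750, 0.3646), dt=0.5 → body Δ=(-0.0389, -0.1916, 0.1823) → world pose (-0.0389, -0.1916, 0.1823)
step 2: ξ=(vx,vy,ωz)=(0.2812, 0.2625, -0.1042), dt=0.5 → body Δ=(0.1440, 0.1275, -0.0521) → world pose (0.0796, -0.0401, 0.1302)
step 3: ξ=(vx,vy,ωz)=(-0.1312, -0.2812, 0.0000), dt=0.5 → body Δ=(-0.0656, -0.1406, 0.0000) → world pose (0.0328, -0.1880, 0.1302)

(0.0328, -0.1880, 0.1302)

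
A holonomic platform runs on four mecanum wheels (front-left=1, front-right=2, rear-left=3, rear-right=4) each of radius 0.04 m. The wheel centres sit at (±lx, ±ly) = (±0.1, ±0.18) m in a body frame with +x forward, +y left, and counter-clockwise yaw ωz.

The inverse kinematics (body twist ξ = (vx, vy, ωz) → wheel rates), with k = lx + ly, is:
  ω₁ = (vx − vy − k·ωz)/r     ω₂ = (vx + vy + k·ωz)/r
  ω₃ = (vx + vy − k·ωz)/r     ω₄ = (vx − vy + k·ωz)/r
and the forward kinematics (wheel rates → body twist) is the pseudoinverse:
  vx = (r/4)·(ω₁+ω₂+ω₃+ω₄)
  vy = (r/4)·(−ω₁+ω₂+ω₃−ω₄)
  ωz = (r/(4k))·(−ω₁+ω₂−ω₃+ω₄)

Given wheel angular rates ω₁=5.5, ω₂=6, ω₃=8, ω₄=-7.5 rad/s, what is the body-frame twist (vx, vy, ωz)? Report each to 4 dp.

k = lx + ly = 0.1 + 0.18 = 0.2800
ω₁+ω₂+ω₃+ω₄ = 12.0000  →  vx = (0.04/4)·12.0000 = 0.1200
−ω₁+ω₂+ω₃−ω₄ = 16.0000  →  vy = (0.04/4)·16.0000 = 0.1600
−ω₁+ω₂−ω₃+ω₄ = -15.0000  →  ωz = (0.04/1.1200)·-15.0000 = -0.5357

(0.1200, 0.1600, -0.5357)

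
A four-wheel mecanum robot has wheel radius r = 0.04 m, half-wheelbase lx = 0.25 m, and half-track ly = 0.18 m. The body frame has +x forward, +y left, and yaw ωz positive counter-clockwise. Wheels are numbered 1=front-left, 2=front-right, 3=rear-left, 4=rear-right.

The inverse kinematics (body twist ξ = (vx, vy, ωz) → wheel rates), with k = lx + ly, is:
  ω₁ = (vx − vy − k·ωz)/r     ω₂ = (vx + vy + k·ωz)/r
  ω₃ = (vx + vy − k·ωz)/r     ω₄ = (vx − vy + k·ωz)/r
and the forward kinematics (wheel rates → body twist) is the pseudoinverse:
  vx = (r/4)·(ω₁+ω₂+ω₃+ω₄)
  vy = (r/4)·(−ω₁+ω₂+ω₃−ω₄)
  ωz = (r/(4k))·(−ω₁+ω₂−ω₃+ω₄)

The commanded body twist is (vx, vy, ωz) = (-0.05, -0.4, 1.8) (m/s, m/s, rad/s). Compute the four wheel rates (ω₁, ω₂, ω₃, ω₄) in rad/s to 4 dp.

(-10.6000, 8.1000, -30.6000, 28.1000)

k = lx + ly = 0.25 + 0.18 = 0.4300;  k·ωz = 0.4300·1.8 = 0.7740
ω₁ (FL) = (vx − vy − k·ωz)/r = -0.4240/0.04 = -10.6000
ω₂ (FR) = (vx + vy + k·ωz)/r = 0.3240/0.04 = 8.1000
ω₃ (RL) = (vx + vy − k·ωz)/r = -1.2240/0.04 = -30.6000
ω₄ (RR) = (vx − vy + k·ωz)/r = 1.1240/0.04 = 28.1000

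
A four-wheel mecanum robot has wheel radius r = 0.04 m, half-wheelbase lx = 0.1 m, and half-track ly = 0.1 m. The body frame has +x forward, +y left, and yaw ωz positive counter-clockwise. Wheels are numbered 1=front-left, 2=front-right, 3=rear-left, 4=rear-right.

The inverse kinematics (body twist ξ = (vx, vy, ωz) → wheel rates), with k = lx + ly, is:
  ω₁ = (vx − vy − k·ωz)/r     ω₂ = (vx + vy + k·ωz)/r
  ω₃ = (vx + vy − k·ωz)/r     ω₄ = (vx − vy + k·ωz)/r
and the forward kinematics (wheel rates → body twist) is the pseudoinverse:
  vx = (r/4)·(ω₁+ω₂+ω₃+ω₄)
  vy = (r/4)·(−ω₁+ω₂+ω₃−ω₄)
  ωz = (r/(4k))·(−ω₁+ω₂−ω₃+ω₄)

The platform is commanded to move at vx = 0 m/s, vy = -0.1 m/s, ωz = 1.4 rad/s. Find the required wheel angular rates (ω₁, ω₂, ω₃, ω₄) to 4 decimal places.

(-4.5000, 4.5000, -9.5000, 9.5000)

k = lx + ly = 0.1 + 0.1 = 0.2000;  k·ωz = 0.2000·1.4 = 0.2800
ω₁ (FL) = (vx − vy − k·ωz)/r = -0.1800/0.04 = -4.5000
ω₂ (FR) = (vx + vy + k·ωz)/r = 0.1800/0.04 = 4.5000
ω₃ (RL) = (vx + vy − k·ωz)/r = -0.3800/0.04 = -9.5000
ω₄ (RR) = (vx − vy + k·ωz)/r = 0.3800/0.04 = 9.5000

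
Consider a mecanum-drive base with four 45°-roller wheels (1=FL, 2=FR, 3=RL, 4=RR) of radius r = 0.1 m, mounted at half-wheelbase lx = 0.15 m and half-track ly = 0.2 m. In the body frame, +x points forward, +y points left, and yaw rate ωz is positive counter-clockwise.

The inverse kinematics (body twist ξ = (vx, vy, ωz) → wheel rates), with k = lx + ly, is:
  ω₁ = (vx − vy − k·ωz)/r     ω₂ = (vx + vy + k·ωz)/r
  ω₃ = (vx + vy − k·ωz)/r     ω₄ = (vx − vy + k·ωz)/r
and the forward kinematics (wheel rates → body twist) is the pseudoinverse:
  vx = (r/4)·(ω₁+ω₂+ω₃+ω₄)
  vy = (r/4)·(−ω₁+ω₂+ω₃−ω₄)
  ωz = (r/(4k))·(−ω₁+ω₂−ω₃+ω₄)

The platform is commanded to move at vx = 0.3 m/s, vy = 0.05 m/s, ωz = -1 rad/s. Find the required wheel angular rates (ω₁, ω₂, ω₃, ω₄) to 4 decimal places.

(6.0000, 0.0000, 7.0000, -1.0000)

k = lx + ly = 0.15 + 0.2 = 0.3500;  k·ωz = 0.3500·-1 = -0.3500
ω₁ (FL) = (vx − vy − k·ωz)/r = 0.6000/0.1 = 6.0000
ω₂ (FR) = (vx + vy + k·ωz)/r = 0.0000/0.1 = 0.0000
ω₃ (RL) = (vx + vy − k·ωz)/r = 0.7000/0.1 = 7.0000
ω₄ (RR) = (vx − vy + k·ωz)/r = -0.1000/0.1 = -1.0000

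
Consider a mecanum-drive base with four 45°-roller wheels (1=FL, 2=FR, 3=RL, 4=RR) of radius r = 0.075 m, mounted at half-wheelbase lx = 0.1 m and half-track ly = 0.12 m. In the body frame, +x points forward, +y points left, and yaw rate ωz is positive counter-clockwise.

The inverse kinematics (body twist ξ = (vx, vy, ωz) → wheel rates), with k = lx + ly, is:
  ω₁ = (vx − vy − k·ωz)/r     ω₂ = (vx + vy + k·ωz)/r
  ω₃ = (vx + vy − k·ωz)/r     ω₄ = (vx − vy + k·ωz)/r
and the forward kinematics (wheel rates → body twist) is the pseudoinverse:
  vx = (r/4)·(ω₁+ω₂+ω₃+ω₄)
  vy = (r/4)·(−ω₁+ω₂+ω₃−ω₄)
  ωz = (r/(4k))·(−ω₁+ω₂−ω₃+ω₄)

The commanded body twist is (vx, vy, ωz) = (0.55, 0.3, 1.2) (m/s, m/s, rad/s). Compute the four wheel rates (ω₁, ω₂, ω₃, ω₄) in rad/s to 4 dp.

k = lx + ly = 0.1 + 0.12 = 0.2200;  k·ωz = 0.2200·1.2 = 0.2640
ω₁ (FL) = (vx − vy − k·ωz)/r = -0.0140/0.075 = -0.1867
ω₂ (FR) = (vx + vy + k·ωz)/r = 1.1140/0.075 = 14.8533
ω₃ (RL) = (vx + vy − k·ωz)/r = 0.5860/0.075 = 7.8133
ω₄ (RR) = (vx − vy + k·ωz)/r = 0.5140/0.075 = 6.8533

(-0.1867, 14.8533, 7.8133, 6.8533)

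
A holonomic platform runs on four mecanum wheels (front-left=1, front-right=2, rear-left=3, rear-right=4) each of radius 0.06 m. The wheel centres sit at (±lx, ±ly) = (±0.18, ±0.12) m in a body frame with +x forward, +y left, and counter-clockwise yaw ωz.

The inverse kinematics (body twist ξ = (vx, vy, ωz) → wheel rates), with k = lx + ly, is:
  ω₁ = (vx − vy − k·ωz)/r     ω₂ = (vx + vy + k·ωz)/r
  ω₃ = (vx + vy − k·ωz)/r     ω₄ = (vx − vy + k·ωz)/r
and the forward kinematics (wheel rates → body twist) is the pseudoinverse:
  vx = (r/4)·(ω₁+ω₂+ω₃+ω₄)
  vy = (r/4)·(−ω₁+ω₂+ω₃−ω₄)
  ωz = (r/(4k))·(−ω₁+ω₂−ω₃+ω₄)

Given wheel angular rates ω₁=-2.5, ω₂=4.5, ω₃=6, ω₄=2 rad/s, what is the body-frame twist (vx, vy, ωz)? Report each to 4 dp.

(0.1500, 0.1650, 0.1500)

k = lx + ly = 0.18 + 0.12 = 0.3000
ω₁+ω₂+ω₃+ω₄ = 10.0000  →  vx = (0.06/4)·10.0000 = 0.1500
−ω₁+ω₂+ω₃−ω₄ = 11.0000  →  vy = (0.06/4)·11.0000 = 0.1650
−ω₁+ω₂−ω₃+ω₄ = 3.0000  →  ωz = (0.06/1.2000)·3.0000 = 0.1500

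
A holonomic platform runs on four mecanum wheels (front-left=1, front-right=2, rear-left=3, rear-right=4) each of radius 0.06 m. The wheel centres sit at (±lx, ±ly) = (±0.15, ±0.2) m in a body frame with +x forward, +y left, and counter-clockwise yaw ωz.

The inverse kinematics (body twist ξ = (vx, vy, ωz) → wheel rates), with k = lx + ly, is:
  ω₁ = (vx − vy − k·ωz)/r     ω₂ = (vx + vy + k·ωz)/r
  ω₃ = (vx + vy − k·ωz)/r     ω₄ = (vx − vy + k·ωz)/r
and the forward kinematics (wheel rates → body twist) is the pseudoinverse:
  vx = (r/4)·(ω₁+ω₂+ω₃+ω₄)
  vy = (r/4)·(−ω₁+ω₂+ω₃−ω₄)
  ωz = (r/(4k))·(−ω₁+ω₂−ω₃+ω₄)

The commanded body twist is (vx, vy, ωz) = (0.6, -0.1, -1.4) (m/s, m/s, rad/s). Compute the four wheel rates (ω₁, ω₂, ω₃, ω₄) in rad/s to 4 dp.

k = lx + ly = 0.15 + 0.2 = 0.3500;  k·ωz = 0.3500·-1.4 = -0.4900
ω₁ (FL) = (vx − vy − k·ωz)/r = 1.1900/0.06 = 19.8333
ω₂ (FR) = (vx + vy + k·ωz)/r = 0.0100/0.06 = 0.1667
ω₃ (RL) = (vx + vy − k·ωz)/r = 0.9900/0.06 = 16.5000
ω₄ (RR) = (vx − vy + k·ωz)/r = 0.2100/0.06 = 3.5000

(19.8333, 0.1667, 16.5000, 3.5000)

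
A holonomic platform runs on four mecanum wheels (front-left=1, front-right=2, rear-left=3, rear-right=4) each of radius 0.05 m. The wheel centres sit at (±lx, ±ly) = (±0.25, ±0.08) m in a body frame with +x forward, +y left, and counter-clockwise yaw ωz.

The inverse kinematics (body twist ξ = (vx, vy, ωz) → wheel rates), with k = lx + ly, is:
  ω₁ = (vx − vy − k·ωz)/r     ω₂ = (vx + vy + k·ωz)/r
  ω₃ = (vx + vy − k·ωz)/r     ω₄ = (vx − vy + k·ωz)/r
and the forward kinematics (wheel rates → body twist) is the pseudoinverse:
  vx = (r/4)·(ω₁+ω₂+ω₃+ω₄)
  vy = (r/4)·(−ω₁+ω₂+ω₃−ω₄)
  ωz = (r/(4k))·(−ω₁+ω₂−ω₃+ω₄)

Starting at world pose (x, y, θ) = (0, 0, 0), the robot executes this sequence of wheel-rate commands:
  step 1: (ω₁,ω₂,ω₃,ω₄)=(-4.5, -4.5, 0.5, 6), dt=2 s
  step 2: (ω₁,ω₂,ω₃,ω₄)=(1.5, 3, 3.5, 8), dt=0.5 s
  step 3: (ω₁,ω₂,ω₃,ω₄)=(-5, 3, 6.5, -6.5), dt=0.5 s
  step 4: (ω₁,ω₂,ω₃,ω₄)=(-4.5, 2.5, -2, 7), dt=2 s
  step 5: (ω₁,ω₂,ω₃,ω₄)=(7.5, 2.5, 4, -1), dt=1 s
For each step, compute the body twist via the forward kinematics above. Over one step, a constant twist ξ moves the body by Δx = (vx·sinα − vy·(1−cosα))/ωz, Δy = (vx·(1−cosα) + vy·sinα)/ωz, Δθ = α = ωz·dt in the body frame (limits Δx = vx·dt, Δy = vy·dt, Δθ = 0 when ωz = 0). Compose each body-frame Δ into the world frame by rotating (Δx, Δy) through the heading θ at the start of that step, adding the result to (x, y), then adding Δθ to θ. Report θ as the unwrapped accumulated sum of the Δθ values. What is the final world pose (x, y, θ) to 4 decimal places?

step 1: ξ=(vx,vy,ωz)=(-0.0312, -0.0688, 0.2083), dt=2.0 → body Δ=(-0.0325, -0.1464, 0.4167) → world pose (-0.0325, -0.1464, 0.4167)
step 2: ξ=(vx,vy,ωz)=(0.2000, -0.0375, 0.2273), dt=0.5 → body Δ=(0.1008, -0.0130, 0.1136) → world pose (0.0650, -0.1175, 0.5303)
step 3: ξ=(vx,vy,ωz)=(-0.0250, 0.2625, -0.1894), dt=0.5 → body Δ=(-0.0063, 0.1316, -0.0947) → world pose (-0.0070, -0.0071, 0.4356)
step 4: ξ=(vx,vy,ωz)=(0.0375, -0.0250, 0.6061), dt=2.0 → body Δ=(0.0847, 0.0015, 1.2121) → world pose (0.0692, 0.0300, 1.6477)
step 5: ξ=(vx,vy,ωz)=(0.1625, 0.0000, -0.3788), dt=1.0 → body Δ=(0.1586, -0.0304, -0.3788) → world pose (0.0873, 0.1905, 1.2689)

(0.0873, 0.1905, 1.2689)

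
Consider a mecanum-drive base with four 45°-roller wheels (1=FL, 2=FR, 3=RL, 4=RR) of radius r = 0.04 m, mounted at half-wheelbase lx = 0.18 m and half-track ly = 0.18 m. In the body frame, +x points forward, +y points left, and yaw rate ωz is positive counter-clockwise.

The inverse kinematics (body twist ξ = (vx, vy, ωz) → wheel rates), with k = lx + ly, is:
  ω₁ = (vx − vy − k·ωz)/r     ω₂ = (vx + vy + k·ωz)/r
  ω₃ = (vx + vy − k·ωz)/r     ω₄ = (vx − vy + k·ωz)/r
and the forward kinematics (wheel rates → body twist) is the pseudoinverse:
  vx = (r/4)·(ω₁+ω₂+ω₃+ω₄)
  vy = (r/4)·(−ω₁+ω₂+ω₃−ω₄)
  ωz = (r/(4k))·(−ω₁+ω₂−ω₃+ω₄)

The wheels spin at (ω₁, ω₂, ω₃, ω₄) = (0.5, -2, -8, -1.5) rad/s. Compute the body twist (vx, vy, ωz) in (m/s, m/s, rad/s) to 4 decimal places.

k = lx + ly = 0.18 + 0.18 = 0.3600
ω₁+ω₂+ω₃+ω₄ = -11.0000  →  vx = (0.04/4)·-11.0000 = -0.1100
−ω₁+ω₂+ω₃−ω₄ = -9.0000  →  vy = (0.04/4)·-9.0000 = -0.0900
−ω₁+ω₂−ω₃+ω₄ = 4.0000  →  ωz = (0.04/1.4400)·4.0000 = 0.1111

(-0.1100, -0.0900, 0.1111)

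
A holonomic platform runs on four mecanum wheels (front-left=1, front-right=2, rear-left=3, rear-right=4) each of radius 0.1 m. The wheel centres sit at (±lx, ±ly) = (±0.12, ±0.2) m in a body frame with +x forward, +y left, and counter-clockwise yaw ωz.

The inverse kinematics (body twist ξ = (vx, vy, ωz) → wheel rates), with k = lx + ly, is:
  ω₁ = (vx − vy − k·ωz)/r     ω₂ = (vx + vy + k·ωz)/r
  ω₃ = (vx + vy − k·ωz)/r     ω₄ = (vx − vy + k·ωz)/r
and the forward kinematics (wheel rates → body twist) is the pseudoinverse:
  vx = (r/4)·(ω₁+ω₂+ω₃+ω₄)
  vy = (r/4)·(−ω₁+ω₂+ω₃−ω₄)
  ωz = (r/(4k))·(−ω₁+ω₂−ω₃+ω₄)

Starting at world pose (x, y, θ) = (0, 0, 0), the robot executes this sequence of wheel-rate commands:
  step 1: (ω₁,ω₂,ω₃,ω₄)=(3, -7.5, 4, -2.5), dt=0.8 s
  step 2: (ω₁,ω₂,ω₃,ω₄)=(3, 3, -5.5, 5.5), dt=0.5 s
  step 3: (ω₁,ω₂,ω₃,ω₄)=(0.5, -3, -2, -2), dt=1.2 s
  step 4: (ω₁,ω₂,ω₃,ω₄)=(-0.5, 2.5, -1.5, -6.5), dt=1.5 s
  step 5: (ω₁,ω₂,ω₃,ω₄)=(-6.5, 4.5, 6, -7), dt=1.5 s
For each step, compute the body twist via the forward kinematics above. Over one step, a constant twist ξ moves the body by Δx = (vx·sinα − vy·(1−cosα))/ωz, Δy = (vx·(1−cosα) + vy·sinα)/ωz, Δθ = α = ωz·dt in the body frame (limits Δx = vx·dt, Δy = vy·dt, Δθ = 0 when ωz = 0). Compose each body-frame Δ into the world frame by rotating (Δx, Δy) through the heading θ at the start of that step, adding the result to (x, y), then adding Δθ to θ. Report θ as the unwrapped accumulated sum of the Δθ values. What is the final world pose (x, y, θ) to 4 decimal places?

(0.6456, 0.5601, -1.4297)

step 1: ξ=(vx,vy,ωz)=(-0.0750, -0.1000, -1.3281), dt=0.8 → body Δ=(-0.0880, -0.0368, -1.0625) → world pose (-0.0880, -0.0368, -1.0625)
step 2: ξ=(vx,vy,ωz)=(0.1500, -0.2750, 0.8594), dt=0.5 → body Δ=(0.1018, -0.1174, 0.4297) → world pose (-0.1410, -0.1829, -0.6328)
step 3: ξ=(vx,vy,ωz)=(-0.1625, -0.0875, -0.2734), dt=1.2 → body Δ=(-0.2086, -0.0714, -0.3281) → world pose (-0.3515, -0.1171, -0.9609)
step 4: ξ=(vx,vy,ωz)=(-0.1500, 0.2000, -0.1562), dt=1.5 → body Δ=(-0.1880, 0.3235, -0.2344) → world pose (-0.1939, 0.2223, -1.1953)
step 5: ξ=(vx,vy,ωz)=(-0.0750, 0.6000, -0.1562), dt=1.5 → body Δ=(-0.0065, 0.9049, -0.2344) → world pose (0.6456, 0.5601, -1.4297)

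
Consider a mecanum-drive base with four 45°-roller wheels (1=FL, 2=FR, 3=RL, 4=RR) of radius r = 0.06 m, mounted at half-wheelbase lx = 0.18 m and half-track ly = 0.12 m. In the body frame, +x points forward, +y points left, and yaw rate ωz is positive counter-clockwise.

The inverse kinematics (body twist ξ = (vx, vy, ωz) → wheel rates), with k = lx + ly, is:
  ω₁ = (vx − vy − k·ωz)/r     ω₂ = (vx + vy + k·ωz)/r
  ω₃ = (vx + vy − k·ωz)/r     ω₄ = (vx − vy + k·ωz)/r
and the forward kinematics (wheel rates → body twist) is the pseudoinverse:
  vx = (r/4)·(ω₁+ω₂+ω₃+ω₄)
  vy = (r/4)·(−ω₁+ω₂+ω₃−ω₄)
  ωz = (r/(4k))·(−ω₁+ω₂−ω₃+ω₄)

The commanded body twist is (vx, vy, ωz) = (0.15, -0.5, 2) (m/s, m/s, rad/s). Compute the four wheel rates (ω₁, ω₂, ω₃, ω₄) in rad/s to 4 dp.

(0.8333, 4.1667, -15.8333, 20.8333)

k = lx + ly = 0.18 + 0.12 = 0.3000;  k·ωz = 0.3000·2 = 0.6000
ω₁ (FL) = (vx − vy − k·ωz)/r = 0.0500/0.06 = 0.8333
ω₂ (FR) = (vx + vy + k·ωz)/r = 0.2500/0.06 = 4.1667
ω₃ (RL) = (vx + vy − k·ωz)/r = -0.9500/0.06 = -15.8333
ω₄ (RR) = (vx − vy + k·ωz)/r = 1.2500/0.06 = 20.8333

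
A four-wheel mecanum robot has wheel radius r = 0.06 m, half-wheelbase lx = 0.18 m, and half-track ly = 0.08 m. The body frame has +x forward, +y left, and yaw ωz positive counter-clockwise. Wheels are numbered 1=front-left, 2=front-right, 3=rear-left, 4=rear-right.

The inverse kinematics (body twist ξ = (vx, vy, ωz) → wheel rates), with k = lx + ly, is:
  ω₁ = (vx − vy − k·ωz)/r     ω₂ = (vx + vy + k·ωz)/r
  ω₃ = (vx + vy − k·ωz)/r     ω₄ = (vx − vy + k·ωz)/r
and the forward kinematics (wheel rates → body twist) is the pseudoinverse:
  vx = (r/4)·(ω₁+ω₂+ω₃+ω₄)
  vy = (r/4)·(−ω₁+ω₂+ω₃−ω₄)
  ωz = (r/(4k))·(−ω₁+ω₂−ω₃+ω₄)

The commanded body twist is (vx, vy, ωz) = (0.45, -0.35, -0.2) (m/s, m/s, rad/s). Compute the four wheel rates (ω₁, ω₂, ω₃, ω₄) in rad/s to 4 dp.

(14.2000, 0.8000, 2.5333, 12.4667)

k = lx + ly = 0.18 + 0.08 = 0.2600;  k·ωz = 0.2600·-0.2 = -0.0520
ω₁ (FL) = (vx − vy − k·ωz)/r = 0.8520/0.06 = 14.2000
ω₂ (FR) = (vx + vy + k·ωz)/r = 0.0480/0.06 = 0.8000
ω₃ (RL) = (vx + vy − k·ωz)/r = 0.1520/0.06 = 2.5333
ω₄ (RR) = (vx − vy + k·ωz)/r = 0.7480/0.06 = 12.4667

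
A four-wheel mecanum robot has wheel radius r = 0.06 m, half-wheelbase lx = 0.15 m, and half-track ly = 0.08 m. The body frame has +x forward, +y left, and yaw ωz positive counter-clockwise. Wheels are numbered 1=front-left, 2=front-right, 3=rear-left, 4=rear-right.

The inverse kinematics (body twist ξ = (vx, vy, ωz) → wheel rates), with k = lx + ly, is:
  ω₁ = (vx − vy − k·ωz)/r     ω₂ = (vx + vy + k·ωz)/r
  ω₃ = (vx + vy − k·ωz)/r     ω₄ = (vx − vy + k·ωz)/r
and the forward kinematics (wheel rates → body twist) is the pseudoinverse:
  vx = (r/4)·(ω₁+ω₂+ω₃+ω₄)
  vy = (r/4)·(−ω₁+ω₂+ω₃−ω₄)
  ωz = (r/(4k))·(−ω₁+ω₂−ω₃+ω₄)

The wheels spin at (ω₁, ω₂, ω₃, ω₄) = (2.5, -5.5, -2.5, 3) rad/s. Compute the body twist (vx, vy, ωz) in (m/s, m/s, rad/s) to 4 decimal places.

k = lx + ly = 0.15 + 0.08 = 0.2300
ω₁+ω₂+ω₃+ω₄ = -2.5000  →  vx = (0.06/4)·-2.5000 = -0.0375
−ω₁+ω₂+ω₃−ω₄ = -13.5000  →  vy = (0.06/4)·-13.5000 = -0.2025
−ω₁+ω₂−ω₃+ω₄ = -2.5000  →  ωz = (0.06/0.9200)·-2.5000 = -0.1630

(-0.0375, -0.2025, -0.1630)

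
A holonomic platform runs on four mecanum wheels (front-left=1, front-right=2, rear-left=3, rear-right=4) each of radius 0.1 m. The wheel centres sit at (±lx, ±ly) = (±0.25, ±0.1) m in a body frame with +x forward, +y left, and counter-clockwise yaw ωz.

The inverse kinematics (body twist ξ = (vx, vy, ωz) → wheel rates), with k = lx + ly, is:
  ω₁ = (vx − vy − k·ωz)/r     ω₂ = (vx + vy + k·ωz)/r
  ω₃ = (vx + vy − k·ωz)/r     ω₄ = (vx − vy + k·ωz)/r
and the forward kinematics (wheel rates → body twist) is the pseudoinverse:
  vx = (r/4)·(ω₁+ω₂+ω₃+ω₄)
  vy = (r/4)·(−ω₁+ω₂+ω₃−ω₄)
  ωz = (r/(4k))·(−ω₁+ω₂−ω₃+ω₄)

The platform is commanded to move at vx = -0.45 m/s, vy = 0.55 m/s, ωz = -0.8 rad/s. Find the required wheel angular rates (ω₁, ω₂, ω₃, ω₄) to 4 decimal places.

k = lx + ly = 0.25 + 0.1 = 0.3500;  k·ωz = 0.3500·-0.8 = -0.2800
ω₁ (FL) = (vx − vy − k·ωz)/r = -0.7200/0.1 = -7.2000
ω₂ (FR) = (vx + vy + k·ωz)/r = -0.1800/0.1 = -1.8000
ω₃ (RL) = (vx + vy − k·ωz)/r = 0.3800/0.1 = 3.8000
ω₄ (RR) = (vx − vy + k·ωz)/r = -1.2800/0.1 = -12.8000

(-7.2000, -1.8000, 3.8000, -12.8000)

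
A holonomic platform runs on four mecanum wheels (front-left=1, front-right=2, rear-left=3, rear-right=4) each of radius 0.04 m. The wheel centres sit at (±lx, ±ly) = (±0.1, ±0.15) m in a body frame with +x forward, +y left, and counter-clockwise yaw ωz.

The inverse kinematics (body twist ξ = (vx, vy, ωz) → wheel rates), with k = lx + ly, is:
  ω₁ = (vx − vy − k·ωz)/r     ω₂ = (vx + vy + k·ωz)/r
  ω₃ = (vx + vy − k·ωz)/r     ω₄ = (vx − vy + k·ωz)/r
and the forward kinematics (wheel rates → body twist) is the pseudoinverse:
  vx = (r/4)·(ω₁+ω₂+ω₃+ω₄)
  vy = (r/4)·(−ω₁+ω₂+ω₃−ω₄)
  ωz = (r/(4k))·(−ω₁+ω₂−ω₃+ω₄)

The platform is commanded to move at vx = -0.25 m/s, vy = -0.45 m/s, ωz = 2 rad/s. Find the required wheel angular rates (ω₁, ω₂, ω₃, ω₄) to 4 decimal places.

(-7.5000, -5.0000, -30.0000, 17.5000)

k = lx + ly = 0.1 + 0.15 = 0.2500;  k·ωz = 0.2500·2 = 0.5000
ω₁ (FL) = (vx − vy − k·ωz)/r = -0.3000/0.04 = -7.5000
ω₂ (FR) = (vx + vy + k·ωz)/r = -0.2000/0.04 = -5.0000
ω₃ (RL) = (vx + vy − k·ωz)/r = -1.2000/0.04 = -30.0000
ω₄ (RR) = (vx − vy + k·ωz)/r = 0.7000/0.04 = 17.5000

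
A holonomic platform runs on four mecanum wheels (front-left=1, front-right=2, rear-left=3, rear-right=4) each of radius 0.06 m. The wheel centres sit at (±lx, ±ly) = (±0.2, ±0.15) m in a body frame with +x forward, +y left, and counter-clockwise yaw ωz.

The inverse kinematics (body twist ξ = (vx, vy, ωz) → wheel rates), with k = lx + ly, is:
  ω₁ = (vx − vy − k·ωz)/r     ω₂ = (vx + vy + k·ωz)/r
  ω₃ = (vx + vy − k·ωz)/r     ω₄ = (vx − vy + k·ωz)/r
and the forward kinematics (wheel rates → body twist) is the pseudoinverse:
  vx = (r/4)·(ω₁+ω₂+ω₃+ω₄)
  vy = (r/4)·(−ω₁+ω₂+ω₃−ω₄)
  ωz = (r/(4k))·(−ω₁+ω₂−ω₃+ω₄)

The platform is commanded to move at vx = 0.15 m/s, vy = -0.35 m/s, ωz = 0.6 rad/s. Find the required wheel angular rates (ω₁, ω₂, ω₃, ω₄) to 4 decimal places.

k = lx + ly = 0.2 + 0.15 = 0.3500;  k·ωz = 0.3500·0.6 = 0.2100
ω₁ (FL) = (vx − vy − k·ωz)/r = 0.2900/0.06 = 4.8333
ω₂ (FR) = (vx + vy + k·ωz)/r = 0.0100/0.06 = 0.1667
ω₃ (RL) = (vx + vy − k·ωz)/r = -0.4100/0.06 = -6.8333
ω₄ (RR) = (vx − vy + k·ωz)/r = 0.7100/0.06 = 11.8333

(4.8333, 0.1667, -6.8333, 11.8333)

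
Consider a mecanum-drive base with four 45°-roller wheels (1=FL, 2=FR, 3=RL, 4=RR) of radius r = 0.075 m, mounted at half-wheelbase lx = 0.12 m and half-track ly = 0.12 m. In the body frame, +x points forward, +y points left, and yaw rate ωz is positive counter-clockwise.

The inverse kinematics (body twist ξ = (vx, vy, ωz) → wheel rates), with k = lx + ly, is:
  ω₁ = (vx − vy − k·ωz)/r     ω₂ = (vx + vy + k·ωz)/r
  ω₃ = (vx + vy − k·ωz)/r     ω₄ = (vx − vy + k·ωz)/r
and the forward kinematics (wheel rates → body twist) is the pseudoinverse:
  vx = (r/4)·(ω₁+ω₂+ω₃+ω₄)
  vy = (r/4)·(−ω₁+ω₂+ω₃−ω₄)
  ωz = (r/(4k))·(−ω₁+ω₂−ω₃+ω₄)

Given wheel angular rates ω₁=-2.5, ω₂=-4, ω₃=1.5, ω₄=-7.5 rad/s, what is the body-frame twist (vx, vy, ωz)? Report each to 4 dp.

k = lx + ly = 0.12 + 0.12 = 0.2400
ω₁+ω₂+ω₃+ω₄ = -12.5000  →  vx = (0.075/4)·-12.5000 = -0.2344
−ω₁+ω₂+ω₃−ω₄ = 7.5000  →  vy = (0.075/4)·7.5000 = 0.1406
−ω₁+ω₂−ω₃+ω₄ = -10.5000  →  ωz = (0.075/0.9600)·-10.5000 = -0.8203

(-0.2344, 0.1406, -0.8203)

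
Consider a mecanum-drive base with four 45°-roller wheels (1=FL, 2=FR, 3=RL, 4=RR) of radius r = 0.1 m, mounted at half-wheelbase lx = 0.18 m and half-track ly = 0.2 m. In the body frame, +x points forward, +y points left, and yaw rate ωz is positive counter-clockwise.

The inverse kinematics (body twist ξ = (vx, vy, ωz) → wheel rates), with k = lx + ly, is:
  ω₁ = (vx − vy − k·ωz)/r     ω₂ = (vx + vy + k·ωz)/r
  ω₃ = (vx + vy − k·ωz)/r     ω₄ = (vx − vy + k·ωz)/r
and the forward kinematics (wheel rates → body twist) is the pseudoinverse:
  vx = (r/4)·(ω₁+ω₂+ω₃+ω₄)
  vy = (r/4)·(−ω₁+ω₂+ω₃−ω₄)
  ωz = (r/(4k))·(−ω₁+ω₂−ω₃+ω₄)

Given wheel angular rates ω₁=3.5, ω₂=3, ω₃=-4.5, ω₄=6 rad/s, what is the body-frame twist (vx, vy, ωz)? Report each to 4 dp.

(0.2000, -0.2750, 0.6579)

k = lx + ly = 0.18 + 0.2 = 0.3800
ω₁+ω₂+ω₃+ω₄ = 8.0000  →  vx = (0.1/4)·8.0000 = 0.2000
−ω₁+ω₂+ω₃−ω₄ = -11.0000  →  vy = (0.1/4)·-11.0000 = -0.2750
−ω₁+ω₂−ω₃+ω₄ = 10.0000  →  ωz = (0.1/1.5200)·10.0000 = 0.6579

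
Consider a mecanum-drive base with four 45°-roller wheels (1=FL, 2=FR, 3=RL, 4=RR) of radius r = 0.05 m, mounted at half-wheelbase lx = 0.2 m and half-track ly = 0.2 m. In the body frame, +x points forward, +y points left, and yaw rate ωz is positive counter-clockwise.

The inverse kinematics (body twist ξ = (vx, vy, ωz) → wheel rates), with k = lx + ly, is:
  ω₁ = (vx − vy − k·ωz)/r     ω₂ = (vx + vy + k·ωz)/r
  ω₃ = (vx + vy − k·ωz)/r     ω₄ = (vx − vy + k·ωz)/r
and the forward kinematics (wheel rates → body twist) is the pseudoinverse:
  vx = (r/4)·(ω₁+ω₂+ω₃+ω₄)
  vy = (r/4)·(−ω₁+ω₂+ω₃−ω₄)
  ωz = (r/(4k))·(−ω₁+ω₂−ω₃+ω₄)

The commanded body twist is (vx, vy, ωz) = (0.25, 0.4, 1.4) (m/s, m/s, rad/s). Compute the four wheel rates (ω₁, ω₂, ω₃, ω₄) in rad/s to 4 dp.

(-14.2000, 24.2000, 1.8000, 8.2000)

k = lx + ly = 0.2 + 0.2 = 0.4000;  k·ωz = 0.4000·1.4 = 0.5600
ω₁ (FL) = (vx − vy − k·ωz)/r = -0.7100/0.05 = -14.2000
ω₂ (FR) = (vx + vy + k·ωz)/r = 1.2100/0.05 = 24.2000
ω₃ (RL) = (vx + vy − k·ωz)/r = 0.0900/0.05 = 1.8000
ω₄ (RR) = (vx − vy + k·ωz)/r = 0.4100/0.05 = 8.2000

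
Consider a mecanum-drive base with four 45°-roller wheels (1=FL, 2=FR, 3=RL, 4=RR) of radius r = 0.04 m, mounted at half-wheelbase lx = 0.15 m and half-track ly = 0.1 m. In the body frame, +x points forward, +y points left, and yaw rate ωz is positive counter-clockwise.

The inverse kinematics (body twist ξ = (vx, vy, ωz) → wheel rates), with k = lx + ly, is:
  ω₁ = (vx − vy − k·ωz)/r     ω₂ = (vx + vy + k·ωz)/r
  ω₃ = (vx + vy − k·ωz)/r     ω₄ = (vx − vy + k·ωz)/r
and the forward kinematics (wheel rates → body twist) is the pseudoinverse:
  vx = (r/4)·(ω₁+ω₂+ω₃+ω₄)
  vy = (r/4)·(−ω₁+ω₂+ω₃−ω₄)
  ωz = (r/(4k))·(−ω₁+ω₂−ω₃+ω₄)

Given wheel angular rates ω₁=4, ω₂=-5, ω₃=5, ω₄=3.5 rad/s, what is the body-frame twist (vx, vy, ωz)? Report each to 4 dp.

(0.0750, -0.0750, -0.4200)

k = lx + ly = 0.15 + 0.1 = 0.2500
ω₁+ω₂+ω₃+ω₄ = 7.5000  →  vx = (0.04/4)·7.5000 = 0.0750
−ω₁+ω₂+ω₃−ω₄ = -7.5000  →  vy = (0.04/4)·-7.5000 = -0.0750
−ω₁+ω₂−ω₃+ω₄ = -10.5000  →  ωz = (0.04/1.0000)·-10.5000 = -0.4200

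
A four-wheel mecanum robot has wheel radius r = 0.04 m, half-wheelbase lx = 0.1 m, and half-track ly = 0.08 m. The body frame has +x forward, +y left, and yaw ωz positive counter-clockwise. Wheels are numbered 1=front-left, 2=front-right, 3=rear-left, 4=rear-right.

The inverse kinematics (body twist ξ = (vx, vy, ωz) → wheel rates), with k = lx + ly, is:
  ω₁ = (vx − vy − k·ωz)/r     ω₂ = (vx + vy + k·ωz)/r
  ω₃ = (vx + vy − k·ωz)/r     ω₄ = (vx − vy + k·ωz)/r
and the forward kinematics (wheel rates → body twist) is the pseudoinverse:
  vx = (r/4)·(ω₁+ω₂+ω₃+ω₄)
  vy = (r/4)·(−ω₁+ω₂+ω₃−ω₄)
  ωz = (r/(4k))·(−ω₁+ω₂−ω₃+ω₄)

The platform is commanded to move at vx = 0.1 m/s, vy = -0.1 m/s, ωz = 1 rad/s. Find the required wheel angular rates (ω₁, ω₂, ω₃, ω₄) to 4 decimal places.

k = lx + ly = 0.1 + 0.08 = 0.1800;  k·ωz = 0.1800·1 = 0.1800
ω₁ (FL) = (vx − vy − k·ωz)/r = 0.0200/0.04 = 0.5000
ω₂ (FR) = (vx + vy + k·ωz)/r = 0.1800/0.04 = 4.5000
ω₃ (RL) = (vx + vy − k·ωz)/r = -0.1800/0.04 = -4.5000
ω₄ (RR) = (vx − vy + k·ωz)/r = 0.3800/0.04 = 9.5000

(0.5000, 4.5000, -4.5000, 9.5000)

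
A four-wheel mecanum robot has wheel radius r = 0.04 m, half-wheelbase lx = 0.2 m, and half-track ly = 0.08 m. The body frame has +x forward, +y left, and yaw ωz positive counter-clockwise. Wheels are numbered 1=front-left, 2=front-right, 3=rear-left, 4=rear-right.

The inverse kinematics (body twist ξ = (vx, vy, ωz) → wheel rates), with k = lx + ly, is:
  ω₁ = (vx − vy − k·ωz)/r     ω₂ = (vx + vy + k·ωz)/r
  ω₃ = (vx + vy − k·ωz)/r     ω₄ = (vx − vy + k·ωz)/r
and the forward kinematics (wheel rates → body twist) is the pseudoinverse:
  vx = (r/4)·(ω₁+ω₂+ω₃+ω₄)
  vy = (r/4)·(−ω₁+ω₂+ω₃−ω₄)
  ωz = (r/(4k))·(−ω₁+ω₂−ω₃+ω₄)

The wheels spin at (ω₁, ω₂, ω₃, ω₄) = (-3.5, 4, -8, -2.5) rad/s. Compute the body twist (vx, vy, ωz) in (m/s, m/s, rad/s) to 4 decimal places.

k = lx + ly = 0.2 + 0.08 = 0.2800
ω₁+ω₂+ω₃+ω₄ = -10.0000  →  vx = (0.04/4)·-10.0000 = -0.1000
−ω₁+ω₂+ω₃−ω₄ = 2.0000  →  vy = (0.04/4)·2.0000 = 0.0200
−ω₁+ω₂−ω₃+ω₄ = 13.0000  →  ωz = (0.04/1.1200)·13.0000 = 0.4643

(-0.1000, 0.0200, 0.4643)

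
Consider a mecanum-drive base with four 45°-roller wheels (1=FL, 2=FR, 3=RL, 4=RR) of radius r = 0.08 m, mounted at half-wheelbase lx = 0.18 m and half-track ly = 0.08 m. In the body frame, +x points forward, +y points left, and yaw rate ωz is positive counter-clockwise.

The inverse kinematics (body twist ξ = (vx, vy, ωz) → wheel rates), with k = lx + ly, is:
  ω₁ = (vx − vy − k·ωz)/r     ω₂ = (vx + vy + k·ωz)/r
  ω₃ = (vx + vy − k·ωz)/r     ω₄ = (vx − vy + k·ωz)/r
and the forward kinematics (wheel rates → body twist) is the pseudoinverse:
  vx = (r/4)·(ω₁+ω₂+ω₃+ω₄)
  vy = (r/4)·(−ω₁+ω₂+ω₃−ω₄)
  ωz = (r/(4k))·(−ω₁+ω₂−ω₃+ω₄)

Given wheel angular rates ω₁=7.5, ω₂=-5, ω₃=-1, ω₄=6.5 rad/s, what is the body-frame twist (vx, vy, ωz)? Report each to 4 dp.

(0.1600, -0.4000, -0.3846)

k = lx + ly = 0.18 + 0.08 = 0.2600
ω₁+ω₂+ω₃+ω₄ = 8.0000  →  vx = (0.08/4)·8.0000 = 0.1600
−ω₁+ω₂+ω₃−ω₄ = -20.0000  →  vy = (0.08/4)·-20.0000 = -0.4000
−ω₁+ω₂−ω₃+ω₄ = -5.0000  →  ωz = (0.08/1.0400)·-5.0000 = -0.3846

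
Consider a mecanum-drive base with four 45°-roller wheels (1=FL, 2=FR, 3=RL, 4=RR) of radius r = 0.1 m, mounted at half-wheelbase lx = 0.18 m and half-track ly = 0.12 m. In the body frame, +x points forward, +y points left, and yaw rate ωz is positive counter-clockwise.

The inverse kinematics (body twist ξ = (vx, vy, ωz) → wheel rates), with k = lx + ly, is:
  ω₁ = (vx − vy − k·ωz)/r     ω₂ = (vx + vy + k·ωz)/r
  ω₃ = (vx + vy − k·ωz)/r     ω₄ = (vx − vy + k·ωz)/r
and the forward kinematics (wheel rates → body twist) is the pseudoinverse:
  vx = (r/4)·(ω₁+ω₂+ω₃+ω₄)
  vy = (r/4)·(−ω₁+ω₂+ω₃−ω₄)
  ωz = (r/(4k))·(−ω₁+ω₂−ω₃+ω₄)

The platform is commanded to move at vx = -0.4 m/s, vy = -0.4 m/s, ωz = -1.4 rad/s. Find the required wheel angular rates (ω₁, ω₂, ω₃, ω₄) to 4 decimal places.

k = lx + ly = 0.18 + 0.12 = 0.3000;  k·ωz = 0.3000·-1.4 = -0.4200
ω₁ (FL) = (vx − vy − k·ωz)/r = 0.4200/0.1 = 4.2000
ω₂ (FR) = (vx + vy + k·ωz)/r = -1.2200/0.1 = -12.2000
ω₃ (RL) = (vx + vy − k·ωz)/r = -0.3800/0.1 = -3.8000
ω₄ (RR) = (vx − vy + k·ωz)/r = -0.4200/0.1 = -4.2000

(4.2000, -12.2000, -3.8000, -4.2000)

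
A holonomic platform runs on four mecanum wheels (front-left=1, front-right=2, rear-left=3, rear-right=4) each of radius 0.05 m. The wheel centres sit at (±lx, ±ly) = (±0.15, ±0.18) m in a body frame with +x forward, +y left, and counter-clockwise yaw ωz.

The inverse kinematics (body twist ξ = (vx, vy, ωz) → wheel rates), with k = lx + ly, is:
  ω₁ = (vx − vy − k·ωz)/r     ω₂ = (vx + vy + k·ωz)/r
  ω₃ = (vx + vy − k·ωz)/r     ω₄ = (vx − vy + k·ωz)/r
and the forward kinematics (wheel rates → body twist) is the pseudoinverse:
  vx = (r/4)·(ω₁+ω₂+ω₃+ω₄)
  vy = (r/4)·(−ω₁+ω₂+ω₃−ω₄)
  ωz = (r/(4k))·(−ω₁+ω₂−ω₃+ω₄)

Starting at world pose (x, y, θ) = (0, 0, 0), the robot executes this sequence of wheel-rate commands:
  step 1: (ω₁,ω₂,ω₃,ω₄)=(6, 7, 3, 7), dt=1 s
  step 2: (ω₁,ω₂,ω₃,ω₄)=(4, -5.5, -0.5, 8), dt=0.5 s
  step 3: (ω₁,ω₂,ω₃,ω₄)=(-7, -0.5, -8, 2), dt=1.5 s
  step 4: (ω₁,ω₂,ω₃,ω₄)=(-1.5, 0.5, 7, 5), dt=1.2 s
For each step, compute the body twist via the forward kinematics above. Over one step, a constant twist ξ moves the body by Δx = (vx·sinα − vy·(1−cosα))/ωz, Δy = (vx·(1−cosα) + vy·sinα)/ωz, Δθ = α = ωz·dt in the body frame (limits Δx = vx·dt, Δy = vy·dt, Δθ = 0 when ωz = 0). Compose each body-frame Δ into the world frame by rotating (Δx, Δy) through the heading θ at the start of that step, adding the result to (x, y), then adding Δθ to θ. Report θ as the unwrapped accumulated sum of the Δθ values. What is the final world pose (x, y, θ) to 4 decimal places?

(0.2083, -0.1360, 1.1080)

step 1: ξ=(vx,vy,ωz)=(0.2875, -0.0375, 0.1894), dt=1.0 → body Δ=(0.2893, -0.0101, 0.1894) → world pose (0.2893, -0.0101, 0.1894)
step 2: ξ=(vx,vy,ωz)=(0.0750, -0.2250, -0.0379), dt=0.5 → body Δ=(0.0364, -0.1128, -0.0189) → world pose (0.3464, -0.1141, 0.1705)
step 3: ξ=(vx,vy,ωz)=(-0.1688, -0.0437, 0.6250), dt=1.5 → body Δ=(-0.1891, -0.1666, 0.9375) → world pose (0.1883, -0.3104, 1.1080)
step 4: ξ=(vx,vy,ωz)=(0.1375, 0.0500, 0.0000), dt=1.2 → body Δ=(0.1650, 0.0600, 0.0000) → world pose (0.2083, -0.1360, 1.1080)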